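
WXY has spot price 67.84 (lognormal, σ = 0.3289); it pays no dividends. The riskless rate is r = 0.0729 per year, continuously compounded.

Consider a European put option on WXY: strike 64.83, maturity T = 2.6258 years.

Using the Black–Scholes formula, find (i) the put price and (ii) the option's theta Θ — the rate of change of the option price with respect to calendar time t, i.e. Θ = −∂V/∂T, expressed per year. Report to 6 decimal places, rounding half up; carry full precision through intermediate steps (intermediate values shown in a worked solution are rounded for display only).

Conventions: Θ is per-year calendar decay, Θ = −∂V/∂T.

price = 6.802607
Θ = -0.457543

σ√T = 0.3289·√2.6258 = 0.532960
d₁ = (ln(S/K) + (r+σ²/2)T) / (σ√T) = (ln(67.84/64.83) + (0.0729+0.3289²/2)·2.6258) / 0.532960 = (0.045384 + 0.333444) / 0.532960 = 0.710799
d₂ = d₁ − σ√T = 0.710799 − 0.532960 = 0.177839
e^{−rT} = 0.825785
N(−d₁) = 0.238604,  N(−d₂) = 0.429425
Put price V = K·e^{−rT}·N(−d₂) − S·N(−d₁) = 22.989526 − 16.186919 = 6.802607
φ(d₁) = (1/√(2π))·e^{−d₁²/2} = 0.309884
Θ = −S·φ(d₁)·σ/(2√T) + r·K·e^{−rT}·N(−d₂) = −2.133480 + 1.675936 = -0.457543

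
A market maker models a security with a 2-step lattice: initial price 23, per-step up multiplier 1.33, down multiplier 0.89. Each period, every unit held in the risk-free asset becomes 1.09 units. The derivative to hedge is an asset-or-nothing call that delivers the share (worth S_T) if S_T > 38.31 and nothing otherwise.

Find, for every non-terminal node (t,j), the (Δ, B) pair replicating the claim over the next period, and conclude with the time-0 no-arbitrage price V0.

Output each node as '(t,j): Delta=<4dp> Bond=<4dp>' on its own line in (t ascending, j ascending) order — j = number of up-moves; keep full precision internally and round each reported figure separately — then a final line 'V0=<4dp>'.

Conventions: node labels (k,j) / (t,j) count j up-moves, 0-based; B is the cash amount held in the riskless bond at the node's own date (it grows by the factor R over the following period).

The replicating-portfolio and risk-neutral prices coincide; use p* = (1.09−0.89)/(1.33−0.89) = 0.4545 for the latter.
Terminal payoffs: V(2,0)=0.0000, V(2,1)=0.0000, V(2,2)=40.6847
(1,0): S=20.4700. Δ = (V_up−V_dn)/(S_up−S_dn) = (0.0000−0.0000)/(27.2251−18.2183) = 0.0000. V = [p*·0.0000 + (1−p*)·0.0000]/1.09 = 0.0000. B = V − Δ·S = 0.0000.
(1,1): S=30.5900. Δ = (V_up−V_dn)/(S_up−S_dn) = (40.6847−0.0000)/(40.6847−27.2251) = 3.0227. V = [p*·40.6847 + (1−p*)·0.0000]/1.09 = 16.9661. B = V − Δ·S = -75.4991.
(0,0): S=23.0000. Δ = (V_up−V_dn)/(S_up−S_dn) = (16.9661−0.0000)/(30.5900−20.4700) = 1.6765. V = [p*·16.9661 + (1−p*)·0.0000]/1.09 = 7.0751. B = V − Δ·S = -31.4842.
Sanity check at the root: Δ(0,0)·S0 + B(0,0) reproduces V0 = 7.0751.

(0,0): Delta=1.6765 Bond=-31.4842
(1,0): Delta=0.0000 Bond=0.0000
(1,1): Delta=3.0227 Bond=-75.4991
V0=7.0751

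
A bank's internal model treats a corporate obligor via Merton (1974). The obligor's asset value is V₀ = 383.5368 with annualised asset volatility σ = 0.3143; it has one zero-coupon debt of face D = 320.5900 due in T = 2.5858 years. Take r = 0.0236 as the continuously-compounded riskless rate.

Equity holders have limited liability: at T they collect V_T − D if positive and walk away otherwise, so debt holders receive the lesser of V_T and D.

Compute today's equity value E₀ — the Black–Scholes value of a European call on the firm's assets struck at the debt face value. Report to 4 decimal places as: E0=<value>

Equity is a call on the firm's assets struck at D = 320.5900:
d₁ = [ln(V₀/D) + (r + σ²/2)T] / (σ√T)
   = [ln(383.5368/320.5900) + (0.0236 + 0.5·0.3143²)·2.5858] / (0.3143·√2.5858)
   = [0.179273 + 0.188743] / 0.505408 = 0.728156
d₂ = d₁ − σ√T = 0.728156 − 0.505408 = 0.222749
N(d₁) = 0.766741,  N(d₂) = 0.588134,  e^(−rT) = 0.940800
E₀ = V₀·N(d₁) − D·e^(−rT)·N(d₂)
   = 383.5368·0.766741 − 320.5900·0.940800·0.588134 = 116.685586

E0=116.6856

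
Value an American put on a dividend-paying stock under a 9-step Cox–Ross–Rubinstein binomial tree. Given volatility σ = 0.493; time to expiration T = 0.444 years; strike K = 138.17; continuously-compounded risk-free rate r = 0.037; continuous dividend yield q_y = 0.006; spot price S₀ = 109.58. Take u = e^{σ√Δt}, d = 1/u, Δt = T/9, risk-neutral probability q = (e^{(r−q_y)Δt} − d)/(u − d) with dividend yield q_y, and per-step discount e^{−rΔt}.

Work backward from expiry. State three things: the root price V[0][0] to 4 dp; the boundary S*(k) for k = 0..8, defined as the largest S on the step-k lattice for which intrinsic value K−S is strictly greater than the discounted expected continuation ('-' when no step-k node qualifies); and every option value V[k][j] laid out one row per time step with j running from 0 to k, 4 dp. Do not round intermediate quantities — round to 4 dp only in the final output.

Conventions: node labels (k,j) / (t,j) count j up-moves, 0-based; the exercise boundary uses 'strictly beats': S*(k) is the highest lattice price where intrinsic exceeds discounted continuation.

price = 33.4289
boundary = - - - 78.8977 88.0279 78.8977 88.0279 98.2145 109.5800
tree:
33.4289
41.6133 24.6765
50.3707 32.2705 16.5314
59.2723 40.9047 23.0257 9.5483
67.4554 50.1421 31.0384 14.4201 4.2989
74.7898 59.2723 40.2915 21.1173 7.2089 1.1581
81.3635 67.4554 50.1421 29.7575 11.8236 2.2296 0.0000
87.2554 74.7898 59.2723 39.9555 18.8066 4.2924 0.0000 0.0000
92.5362 81.3635 67.4554 50.1421 28.5900 8.2637 0.0000 0.0000 0.0000
97.2693 87.2554 74.7898 59.2723 39.9555 15.9093 0.0000 0.0000 0.0000 0.0000

Δt=0.04933, u=1.11572, d=0.89628, q=0.47963, disc=e^(-rΔt)=0.99818
k=9 terminal: V=max(K-S,0) → 97.2693 87.2554 74.7898 59.2723 39.9555 15.9093 0.0000 0.0000 0.0000 0.0000
k=8: j=0 S=45.6338 intr=92.5362 cont=92.2977 V=92.5362[EX]; j=1 S=56.8065 intr=81.3635 cont=81.1284 V=81.3635[EX]; j=2 S=70.7146 intr=67.4554 cont=67.2244 V=67.4554[EX]; j=3 S=88.0279 intr=50.1421 cont=49.9162 V=50.1421[EX]; j=4 S=109.5800 intr=28.5900 cont=28.3705 V=28.5900[EX]; j=5 S=136.4088 intr=1.7612 cont=8.2637 V=8.2637[hold]; j=6 S=169.8062 intr=0.0000 cont=0.0000 V=0.0000[hold]; j=7 S=211.3804 intr=0.0000 cont=0.0000 V=0.0000[hold]; j=8 S=263.1334 intr=0.0000 cont=0.0000 V=0.0000[hold]  S*(8)=109.5800
k=7: j=0 S=50.9146 intr=87.2554 cont=87.0185 V=87.2554[EX]; j=1 S=63.3802 intr=74.7898 cont=74.5566 V=74.7898[EX]; j=2 S=78.8977 intr=59.2723 cont=59.0436 V=59.2723[EX]; j=3 S=98.2145 intr=39.9555 cont=39.7326 V=39.9555[EX]; j=4 S=122.2607 intr=15.9093 cont=18.8066 V=18.8066[hold]; j=5 S=152.1942 intr=0.0000 cont=4.2924 V=4.2924[hold]; j=6 S=189.4564 intr=0.0000 cont=0.0000 V=0.0000[hold]; j=7 S=235.8416 intr=0.0000 cont=0.0000 V=0.0000[hold]  S*(7)=98.2145
k=6: j=0 S=56.8065 intr=81.3635 cont=81.1284 V=81.3635[EX]; j=1 S=70.7146 intr=67.4554 cont=67.2244 V=67.4554[EX]; j=2 S=88.0279 intr=50.1421 cont=49.9162 V=50.1421[EX]; j=3 S=109.5800 intr=28.5900 cont=29.7575 V=29.7575[hold]; j=4 S=136.4088 intr=1.7612 cont=11.8236 V=11.8236[hold]; j=5 S=169.8062 intr=0.0000 cont=2.2296 V=2.2296[hold]; j=6 S=211.3804 intr=0.0000 cont=0.0000 V=0.0000[hold]  S*(6)=88.0279
k=5: j=0 S=63.3802 intr=74.7898 cont=74.5566 V=74.7898[EX]; j=1 S=78.8977 intr=59.2723 cont=59.0436 V=59.2723[EX]; j=2 S=98.2145 intr=39.9555 cont=40.2915 V=40.2915[hold]; j=3 S=122.2607 intr=15.9093 cont=21.1173 V=21.1173[hold]; j=4 S=152.1942 intr=0.0000 cont=7.2089 V=7.2089[hold]; j=5 S=189.4564 intr=0.0000 cont=1.1581 V=1.1581[hold]  S*(5)=78.8977
k=4: j=0 S=70.7146 intr=67.4554 cont=67.2244 V=67.4554[EX]; j=1 S=88.0279 intr=50.1421 cont=50.0771 V=50.1421[EX]; j=2 S=109.5800 intr=28.5900 cont=31.0384 V=31.0384[hold]; j=3 S=136.4088 intr=1.7612 cont=14.4201 V=14.4201[hold]; j=4 S=169.8062 intr=0.0000 cont=4.2989 V=4.2989[hold]  S*(4)=88.0279
k=3: j=0 S=78.8977 intr=59.2723 cont=59.0436 V=59.2723[EX]; j=1 S=98.2145 intr=39.9555 cont=40.9047 V=40.9047[hold]; j=2 S=122.2607 intr=15.9093 cont=23.0257 V=23.0257[hold]; j=3 S=152.1942 intr=0.0000 cont=9.5483 V=9.5483[hold]  S*(3)=78.8977
k=2: j=0 S=88.0279 intr=50.1421 cont=50.3707 V=50.3707[hold]; j=1 S=109.5800 intr=28.5900 cont=32.2705 V=32.2705[hold]; j=2 S=136.4088 intr=1.7612 cont=16.5314 V=16.5314[hold]  S*(2)=-
k=1: j=0 S=98.2145 intr=39.9555 cont=41.6133 V=41.6133[hold]; j=1 S=122.2607 intr=15.9093 cont=24.6765 V=24.6765[hold]  S*(1)=-
k=0: j=0 S=109.5800 intr=28.5900 cont=33.4289 V=33.4289[hold]  S*(0)=-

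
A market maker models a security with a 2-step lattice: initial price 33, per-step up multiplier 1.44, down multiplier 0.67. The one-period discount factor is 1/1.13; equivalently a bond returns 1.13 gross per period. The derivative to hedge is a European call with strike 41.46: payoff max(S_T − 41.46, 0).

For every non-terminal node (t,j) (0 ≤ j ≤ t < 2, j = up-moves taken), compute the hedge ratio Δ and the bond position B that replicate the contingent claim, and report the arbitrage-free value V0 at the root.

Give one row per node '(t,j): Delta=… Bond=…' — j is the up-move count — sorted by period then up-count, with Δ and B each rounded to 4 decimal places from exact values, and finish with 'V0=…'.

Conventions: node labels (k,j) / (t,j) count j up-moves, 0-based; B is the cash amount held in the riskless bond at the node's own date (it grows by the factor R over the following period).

Since d<R<u, set p* = (R−d)/(u−d) = 0.5974; price each node as the discounted p*-expectation of its children.
Payoffs at expiry: V(2,0)=0.0000, V(2,1)=0.0000, V(2,2)=26.9688
Node (1,0) S=22.1100: V=(p*·0.0000+(1−p*)·0.0000)/1.13=0.0000; Δ=(0.0000−0.0000)/(31.8384−14.8137)=0.0000; B=V−Δ·S=0.0000
Node (1,1) S=47.5200: V=(p*·26.9688+(1−p*)·0.0000)/1.13=14.2577; Δ=(26.9688−0.0000)/(68.4288−31.8384)=0.7370; B=V−Δ·S=-20.7667
Node (0,0) S=33.0000: V=(p*·14.2577+(1−p*)·0.0000)/1.13=7.5377; Δ=(14.2577−0.0000)/(47.5200−22.1100)=0.5611; B=V−Δ·S=-10.9788
As a check, the time-0 holding Δ(0,0)·S0 + B(0,0) comes to 7.5377 — exactly V0.

(0,0): Delta=0.5611 Bond=-10.9788
(1,0): Delta=0.0000 Bond=0.0000
(1,1): Delta=0.7370 Bond=-20.7667
V0=7.5377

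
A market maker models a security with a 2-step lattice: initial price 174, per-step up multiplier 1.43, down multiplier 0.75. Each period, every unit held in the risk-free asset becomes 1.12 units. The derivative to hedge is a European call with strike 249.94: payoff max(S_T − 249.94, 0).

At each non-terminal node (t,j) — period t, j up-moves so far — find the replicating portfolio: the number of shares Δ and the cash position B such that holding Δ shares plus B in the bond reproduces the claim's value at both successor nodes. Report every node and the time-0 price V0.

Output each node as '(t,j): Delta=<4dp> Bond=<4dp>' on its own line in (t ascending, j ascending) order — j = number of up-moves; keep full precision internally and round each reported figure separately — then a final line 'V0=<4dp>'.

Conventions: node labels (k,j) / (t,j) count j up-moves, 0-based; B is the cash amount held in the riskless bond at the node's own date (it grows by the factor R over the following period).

No-arbitrage ⇒ martingale measure with p* = (R−d)/(u−d) = 0.5441.
Payoffs at expiry: V(2,0)=0.0000, V(2,1)=0.0000, V(2,2)=105.8726
  t=1,j=0: stock 130.5000 → up 186.6150 (V=0.0000), down 97.8750 (V=0.0000). Price 0.0000; hedge Δ=0.0000, bond B=0.0000.
  t=1,j=1: stock 248.8200 → up 355.8126 (V=105.8726), down 186.6150 (V=0.0000). Price 51.4350; hedge Δ=0.6257, bond B=-104.2600.
  t=0,j=0: stock 174.0000 → up 248.8200 (V=51.4350), down 130.5000 (V=0.0000). Price 24.9881; hedge Δ=0.4347, bond B=-50.6515.
Check: Δ(0,0)·S0 + B(0,0) = 24.9881 = V0.

(0,0): Delta=0.4347 Bond=-50.6515
(1,0): Delta=0.0000 Bond=0.0000
(1,1): Delta=0.6257 Bond=-104.2600
V0=24.9881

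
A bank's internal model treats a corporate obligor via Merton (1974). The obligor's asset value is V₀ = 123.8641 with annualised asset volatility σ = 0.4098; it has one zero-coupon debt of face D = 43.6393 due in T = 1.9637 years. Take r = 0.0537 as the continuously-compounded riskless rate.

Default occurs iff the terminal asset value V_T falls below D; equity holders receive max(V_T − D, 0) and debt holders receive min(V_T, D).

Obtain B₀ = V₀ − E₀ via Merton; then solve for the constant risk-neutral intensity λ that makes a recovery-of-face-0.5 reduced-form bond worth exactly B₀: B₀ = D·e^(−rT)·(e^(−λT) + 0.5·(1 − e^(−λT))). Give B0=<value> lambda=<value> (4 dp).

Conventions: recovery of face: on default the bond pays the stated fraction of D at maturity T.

B0=38.9428 lambda=0.0086

Work the structural quantities from V₀ = 123.8641 against face 43.6393:
d₁ = [ln(V₀/D) + (r + σ²/2)T] / (σ√T)
   = [ln(123.8641/43.6393) + (0.0537 + 0.5·0.4098²)·1.9637] / (0.4098·√1.9637)
   = [1.043227 + 0.270339] / 0.574261 = 2.287401
d₂ = d₁ − σ√T = 2.287401 − 0.574261 = 1.713139
N(d₁) = 0.988914,  N(d₂) = 0.956657,  e^(−rT) = 0.899919
E₀ = V₀·N(d₁) − D·e^(−rT)·N(d₂)
   = 123.8641·0.988914 − 43.6393·0.899919·0.956657 = 84.921263
B₀ = V₀ − E₀ = 123.8641 − 84.921263 = 38.942837
e^(−λT) = (B₀·e^(rT)/D − 0.5)/(1 − 0.5) = (38.9428·1.111211/43.6393 − 0.5)/0.5 = 0.98324353
λ = −ln(0.98324353)/1.9637 = 0.008605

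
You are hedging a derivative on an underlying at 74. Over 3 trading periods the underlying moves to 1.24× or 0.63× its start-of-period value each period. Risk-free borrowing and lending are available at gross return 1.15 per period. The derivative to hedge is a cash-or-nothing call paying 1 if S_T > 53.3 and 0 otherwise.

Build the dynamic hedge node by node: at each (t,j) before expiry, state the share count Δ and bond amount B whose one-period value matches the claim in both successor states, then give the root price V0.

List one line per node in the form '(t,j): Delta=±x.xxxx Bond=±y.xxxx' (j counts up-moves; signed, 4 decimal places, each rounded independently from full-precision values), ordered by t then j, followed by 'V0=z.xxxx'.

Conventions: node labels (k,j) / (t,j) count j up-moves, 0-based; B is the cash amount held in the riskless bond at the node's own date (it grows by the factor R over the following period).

(0,0): Delta=0.0042 Bond=0.3070
(1,0): Delta=0.0261 Bond=-0.6657
(1,1): Delta=0.0023 Bond=0.5294
(2,0): Delta=0.0000 Bond=0.0000
(2,1): Delta=0.0284 Bond=-0.8981
(2,2): Delta=0.0000 Bond=0.8696
V0=0.6188

Since d<R<u, set p* = (R−d)/(u−d) = 0.8525; price each node as the discounted p*-expectation of its children.
At maturity the claim pays: V(3,0)=0.0000, V(3,1)=0.0000, V(3,2)=1.0000, V(3,3)=1.0000
Node (2,0) S=29.3706: V=(p*·0.0000+(1−p*)·0.0000)/1.15=0.0000; Δ=(0.0000−0.0000)/(36.4195−18.5035)=0.0000; B=V−Δ·S=0.0000
Node (2,1) S=57.8088: V=(p*·1.0000+(1−p*)·0.0000)/1.15=0.7413; Δ=(1.0000−0.0000)/(71.6829−36.4195)=0.0284; B=V−Δ·S=-0.8981
Node (2,2) S=113.7824: V=(p*·1.0000+(1−p*)·1.0000)/1.15=0.8696; Δ=(1.0000−1.0000)/(141.0902−71.6829)=0.0000; B=V−Δ·S=0.8696
Node (1,0) S=46.6200: V=(p*·0.7413+(1−p*)·0.0000)/1.15=0.5495; Δ=(0.7413−0.0000)/(57.8088−29.3706)=0.0261; B=V−Δ·S=-0.6657
Node (1,1) S=91.7600: V=(p*·0.8696+(1−p*)·0.7413)/1.15=0.7397; Δ=(0.8696−0.7413)/(113.7824−57.8088)=0.0023; B=V−Δ·S=0.5294
Node (0,0) S=74.0000: V=(p*·0.7397+(1−p*)·0.5495)/1.15=0.6188; Δ=(0.7397−0.5495)/(91.7600−46.6200)=0.0042; B=V−Δ·S=0.3070
Check: Δ(0,0)·S0 + B(0,0) = 0.6188 = V0.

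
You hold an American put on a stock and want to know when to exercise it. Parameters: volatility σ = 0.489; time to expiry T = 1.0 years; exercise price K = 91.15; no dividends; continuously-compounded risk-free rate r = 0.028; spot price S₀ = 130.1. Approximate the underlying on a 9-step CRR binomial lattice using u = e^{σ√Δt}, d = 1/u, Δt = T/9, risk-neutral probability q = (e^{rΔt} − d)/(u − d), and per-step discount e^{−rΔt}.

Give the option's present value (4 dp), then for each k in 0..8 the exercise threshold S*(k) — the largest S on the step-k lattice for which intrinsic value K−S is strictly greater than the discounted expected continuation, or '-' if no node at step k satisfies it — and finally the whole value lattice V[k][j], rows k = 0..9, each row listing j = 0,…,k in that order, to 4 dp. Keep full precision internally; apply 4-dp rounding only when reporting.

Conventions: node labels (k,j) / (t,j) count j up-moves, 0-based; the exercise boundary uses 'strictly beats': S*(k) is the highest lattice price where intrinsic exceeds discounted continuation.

Δt=0.11111, u=1.17704, d=0.84959, q=0.46886, disc=e^(-rΔt)=0.99689
k=9 terminal: V=max(K-S,0) → 61.1468 49.5831 33.5626 11.3676 0.0000 0.0000 0.0000 0.0000 0.0000 0.0000
k=8: j=0 S=35.3148 intr=55.8352 cont=55.5520 V=55.8352[EX]; j=1 S=48.9257 intr=42.2243 cont=41.9411 V=42.2243[EX]; j=2 S=67.7825 intr=23.3675 cont=23.0844 V=23.3675[EX]; j=3 S=93.9069 intr=0.0000 cont=6.0191 V=6.0191[hold]; j=4 S=130.1000 intr=0.0000 cont=0.0000 V=0.0000[hold]; j=5 S=180.2425 intr=0.0000 cont=0.0000 V=0.0000[hold]; j=6 S=249.7108 intr=0.0000 cont=0.0000 V=0.0000[hold]; j=7 S=345.9532 intr=0.0000 cont=0.0000 V=0.0000[hold]; j=8 S=479.2888 intr=0.0000 cont=0.0000 V=0.0000[hold]  S*(8)=67.7825
k=7: j=0 S=41.5669 intr=49.5831 cont=49.3000 V=49.5831[EX]; j=1 S=57.5874 intr=33.5626 cont=33.2795 V=33.5626[EX]; j=2 S=79.7824 intr=11.3676 cont=15.1863 V=15.1863[hold]; j=3 S=110.5318 intr=0.0000 cont=3.1871 V=3.1871[hold]; j=4 S=153.1325 intr=0.0000 cont=0.0000 V=0.0000[hold]; j=5 S=212.1521 intr=0.0000 cont=0.0000 V=0.0000[hold]; j=6 S=293.9188 intr=0.0000 cont=0.0000 V=0.0000[hold]; j=7 S=407.1996 intr=0.0000 cont=0.0000 V=0.0000[hold]  S*(7)=57.5874
k=6: j=0 S=48.9257 intr=42.2243 cont=41.9411 V=42.2243[EX]; j=1 S=67.7825 intr=23.3675 cont=24.8693 V=24.8693[hold]; j=2 S=93.9069 intr=0.0000 cont=9.5307 V=9.5307[hold]; j=3 S=130.1000 intr=0.0000 cont=1.6875 V=1.6875[hold]; j=4 S=180.2425 intr=0.0000 cont=0.0000 V=0.0000[hold]; j=5 S=249.7108 intr=0.0000 cont=0.0000 V=0.0000[hold]; j=6 S=345.9532 intr=0.0000 cont=0.0000 V=0.0000[hold]  S*(6)=48.9257
k=5: j=0 S=57.5874 intr=33.5626 cont=33.9814 V=33.9814[hold]; j=1 S=79.7824 intr=11.3676 cont=17.6228 V=17.6228[hold]; j=2 S=110.5318 intr=0.0000 cont=5.8352 V=5.8352[hold]; j=3 S=153.1325 intr=0.0000 cont=0.8935 V=0.8935[hold]; j=4 S=212.1521 intr=0.0000 cont=0.0000 V=0.0000[hold]; j=5 S=293.9188 intr=0.0000 cont=0.0000 V=0.0000[hold]  S*(5)=-
k=4: j=0 S=67.7825 intr=23.3675 cont=26.2298 V=26.2298[hold]; j=1 S=93.9069 intr=0.0000 cont=12.0585 V=12.0585[hold]; j=2 S=130.1000 intr=0.0000 cont=3.5073 V=3.5073[hold]; j=3 S=180.2425 intr=0.0000 cont=0.4731 V=0.4731[hold]; j=4 S=249.7108 intr=0.0000 cont=0.0000 V=0.0000[hold]  S*(4)=-
k=3: j=0 S=79.7824 intr=11.3676 cont=19.5247 V=19.5247[hold]; j=1 S=110.5318 intr=0.0000 cont=8.0242 V=8.0242[hold]; j=2 S=153.1325 intr=0.0000 cont=2.0783 V=2.0783[hold]; j=3 S=212.1521 intr=0.0000 cont=0.2505 V=0.2505[hold]  S*(3)=-
k=2: j=0 S=93.9069 intr=0.0000 cont=14.0887 V=14.0887[hold]; j=1 S=130.1000 intr=0.0000 cont=5.2202 V=5.2202[hold]; j=2 S=180.2425 intr=0.0000 cont=1.2175 V=1.2175[hold]  S*(2)=-
k=1: j=0 S=110.5318 intr=0.0000 cont=9.8998 V=9.8998[hold]; j=1 S=153.1325 intr=0.0000 cont=3.3331 V=3.3331[hold]  S*(1)=-
k=0: j=0 S=130.1000 intr=0.0000 cont=6.7998 V=6.7998[hold]  S*(0)=-

price = 6.7998
boundary = - - - - - - 48.9257 57.5874 67.7825
tree:
6.7998
9.8998 3.3331
14.0887 5.2202 1.2175
19.5247 8.0242 2.0783 0.2505
26.2298 12.0585 3.5073 0.4731 0.0000
33.9814 17.6228 5.8352 0.8935 0.0000 0.0000
42.2243 24.8693 9.5307 1.6875 0.0000 0.0000 0.0000
49.5831 33.5626 15.1863 3.1871 0.0000 0.0000 0.0000 0.0000
55.8352 42.2243 23.3675 6.0191 0.0000 0.0000 0.0000 0.0000 0.0000
61.1468 49.5831 33.5626 11.3676 0.0000 0.0000 0.0000 0.0000 0.0000 0.0000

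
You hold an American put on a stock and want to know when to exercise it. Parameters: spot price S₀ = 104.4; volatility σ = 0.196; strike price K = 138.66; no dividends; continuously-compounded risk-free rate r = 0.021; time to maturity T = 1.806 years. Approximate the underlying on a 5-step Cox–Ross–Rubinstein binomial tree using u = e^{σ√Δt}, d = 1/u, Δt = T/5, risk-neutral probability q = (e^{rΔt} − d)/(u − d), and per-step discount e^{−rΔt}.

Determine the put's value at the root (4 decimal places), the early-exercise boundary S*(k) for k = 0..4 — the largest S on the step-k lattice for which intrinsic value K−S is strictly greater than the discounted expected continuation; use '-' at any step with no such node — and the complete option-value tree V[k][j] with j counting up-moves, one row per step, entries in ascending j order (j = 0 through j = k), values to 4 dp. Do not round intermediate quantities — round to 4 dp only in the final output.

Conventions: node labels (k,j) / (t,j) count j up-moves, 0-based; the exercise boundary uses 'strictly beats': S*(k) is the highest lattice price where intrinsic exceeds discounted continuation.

price = 34.4248
boundary = - 92.7988 104.4000 92.7988 104.4000
tree:
34.4248
45.8612 23.6384
56.1732 34.2600 13.4942
65.3394 45.8612 22.1265 5.1634
73.4869 56.1732 34.2600 10.4646 0.0000
80.7291 65.3394 45.8612 21.2085 0.0000 0.0000

Δt=0.36120, u=1.12501, d=0.88888, q=0.50283, disc=e^(-rΔt)=0.99244
k=5 terminal: V=max(K-S,0) → 80.7291 65.3394 45.8612 21.2085 0.0000 0.0000
k=4: j=0 S=65.1731 intr=73.4869 cont=72.4391 V=73.4869[EX]; j=1 S=82.4868 intr=56.1732 cont=55.1254 V=56.1732[EX]; j=2 S=104.4000 intr=34.2600 cont=33.2122 V=34.2600[EX]; j=3 S=132.1346 intr=6.5254 cont=10.4646 V=10.4646[hold]; j=4 S=167.2372 intr=0.0000 cont=0.0000 V=0.0000[hold]  S*(4)=104.4000
k=3: j=0 S=73.3206 intr=65.3394 cont=64.2916 V=65.3394[EX]; j=1 S=92.7988 intr=45.8612 cont=44.8134 V=45.8612[EX]; j=2 S=117.4515 intr=21.2085 cont=22.1265 V=22.1265[hold]; j=3 S=148.6534 intr=0.0000 cont=5.1634 V=5.1634[hold]  S*(3)=92.7988
k=2: j=0 S=82.4868 intr=56.1732 cont=55.1254 V=56.1732[EX]; j=1 S=104.4000 intr=34.2600 cont=33.6703 V=34.2600[EX]; j=2 S=132.1346 intr=6.5254 cont=13.4942 V=13.4942[hold]  S*(2)=104.4000
k=1: j=0 S=92.7988 intr=45.8612 cont=44.8134 V=45.8612[EX]; j=1 S=117.4515 intr=21.2085 cont=23.6384 V=23.6384[hold]  S*(1)=92.7988
k=0: j=0 S=104.4000 intr=34.2600 cont=34.4248 V=34.4248[hold]  S*(0)=-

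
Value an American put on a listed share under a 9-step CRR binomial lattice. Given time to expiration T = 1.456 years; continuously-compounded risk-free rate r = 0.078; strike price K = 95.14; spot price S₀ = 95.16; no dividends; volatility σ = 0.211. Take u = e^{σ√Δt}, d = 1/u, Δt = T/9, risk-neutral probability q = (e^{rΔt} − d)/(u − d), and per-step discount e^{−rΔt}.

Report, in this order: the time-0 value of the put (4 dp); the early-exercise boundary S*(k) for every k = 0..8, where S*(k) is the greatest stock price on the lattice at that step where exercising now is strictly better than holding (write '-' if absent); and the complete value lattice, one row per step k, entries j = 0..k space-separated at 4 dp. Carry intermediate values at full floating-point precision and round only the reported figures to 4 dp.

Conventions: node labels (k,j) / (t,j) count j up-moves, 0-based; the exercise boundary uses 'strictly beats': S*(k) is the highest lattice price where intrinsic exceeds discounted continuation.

price = 6.1579
boundary = - - 80.3044 73.7704 80.3044 73.7704 80.3044 73.7704 80.3044
tree:
6.1579
9.6988 3.4431
14.8356 5.7778 1.6388
21.3696 9.4169 2.9750 0.5987
27.3721 14.8356 5.2621 1.1985 0.1286
32.8861 21.3696 9.0138 2.3566 0.2918 0.0000
37.9514 27.3721 14.8356 4.5247 0.6618 0.0000 0.0000
42.6046 32.8861 21.3696 8.4017 1.5011 0.0000 0.0000 0.0000
46.8792 37.9514 27.3721 14.8356 3.4048 0.0000 0.0000 0.0000 0.0000
50.8060 42.6046 32.8861 21.3696 7.7228 0.0000 0.0000 0.0000 0.0000 0.0000

Δt=0.16178  u=1.08857  d=0.91863  q=0.55352  discount=0.98746
step 9 (expiry): payoffs max(K−S,0) = 50.8060 42.6046 32.8861 21.3696 7.7228 0.0000 0.0000 0.0000 0.0000 0.0000
step 8: (k=8,j=0): S=48.2608, K−S=46.8792, hold=45.6862 ⇒ V=46.8792 exercise | (k=8,j=1): S=57.1886, K−S=37.9514, hold=36.7584 ⇒ V=37.9514 exercise | (k=8,j=2): S=67.7679, K−S=27.3721, hold=26.1791 ⇒ V=27.3721 exercise | (k=8,j=3): S=80.3044, K−S=14.8356, hold=13.6426 ⇒ V=14.8356 exercise | (k=8,j=4): S=95.1600, K−S=0.0000, hold=3.4048 ⇒ V=3.4048 continue | (k=8,j=5): S=112.7637, K−S=0.0000, hold=0.0000 ⇒ V=0.0000 continue | (k=8,j=6): S=133.6240, K−S=0.0000, hold=0.0000 ⇒ V=0.0000 continue | (k=8,j=7): S=158.3433, K−S=0.0000, hold=0.0000 ⇒ V=0.0000 continue | (k=8,j=8): S=187.6353, K−S=0.0000, hold=0.0000 ⇒ V=0.0000 continue  boundary S*=80.3044
step 7: (k=7,j=0): S=52.5354, K−S=42.6046, hold=41.4116 ⇒ V=42.6046 exercise | (k=7,j=1): S=62.2539, K−S=32.8861, hold=31.6931 ⇒ V=32.8861 exercise | (k=7,j=2): S=73.7704, K−S=21.3696, hold=20.1767 ⇒ V=21.3696 exercise | (k=7,j=3): S=87.4172, K−S=7.7228, hold=8.4017 ⇒ V=8.4017 continue | (k=7,j=4): S=103.5886, K−S=0.0000, hold=1.5011 ⇒ V=1.5011 continue | (k=7,j=5): S=122.7516, K−S=0.0000, hold=0.0000 ⇒ V=0.0000 continue | (k=7,j=6): S=145.4595, K−S=0.0000, hold=0.0000 ⇒ V=0.0000 continue | (k=7,j=7): S=172.3682, K−S=0.0000, hold=0.0000 ⇒ V=0.0000 continue  boundary S*=73.7704
step 6: (k=6,j=0): S=57.1886, K−S=37.9514, hold=36.7584 ⇒ V=37.9514 exercise | (k=6,j=1): S=67.7679, K−S=27.3721, hold=26.1791 ⇒ V=27.3721 exercise | (k=6,j=2): S=80.3044, K−S=14.8356, hold=14.0137 ⇒ V=14.8356 exercise | (k=6,j=3): S=95.1600, K−S=0.0000, hold=4.5247 ⇒ V=4.5247 continue | (k=6,j=4): S=112.7637, K−S=0.0000, hold=0.6618 ⇒ V=0.6618 continue | (k=6,j=5): S=133.6240, K−S=0.0000, hold=0.0000 ⇒ V=0.0000 continue | (k=6,j=6): S=158.3433, K−S=0.0000, hold=0.0000 ⇒ V=0.0000 continue  boundary S*=80.3044
step 5: (k=5,j=0): S=62.2539, K−S=32.8861, hold=31.6931 ⇒ V=32.8861 exercise | (k=5,j=1): S=73.7704, K−S=21.3696, hold=20.1767 ⇒ V=21.3696 exercise | (k=5,j=2): S=87.4172, K−S=7.7228, hold=9.0138 ⇒ V=9.0138 continue | (k=5,j=3): S=103.5886, K−S=0.0000, hold=2.3566 ⇒ V=2.3566 continue | (k=5,j=4): S=122.7516, K−S=0.0000, hold=0.2918 ⇒ V=0.2918 continue | (k=5,j=5): S=145.4595, K−S=0.0000, hold=0.0000 ⇒ V=0.0000 continue  boundary S*=73.7704
step 4: (k=4,j=0): S=67.7679, K−S=27.3721, hold=26.1791 ⇒ V=27.3721 exercise | (k=4,j=1): S=80.3044, K−S=14.8356, hold=14.3482 ⇒ V=14.8356 exercise | (k=4,j=2): S=95.1600, K−S=0.0000, hold=5.2621 ⇒ V=5.2621 continue | (k=4,j=3): S=112.7637, K−S=0.0000, hold=1.1985 ⇒ V=1.1985 continue | (k=4,j=4): S=133.6240, K−S=0.0000, hold=0.1286 ⇒ V=0.1286 continue  boundary S*=80.3044
step 3: (k=3,j=0): S=73.7704, K−S=21.3696, hold=20.1767 ⇒ V=21.3696 exercise | (k=3,j=1): S=87.4172, K−S=7.7228, hold=9.4169 ⇒ V=9.4169 continue | (k=3,j=2): S=103.5886, K−S=0.0000, hold=2.9750 ⇒ V=2.9750 continue | (k=3,j=3): S=122.7516, K−S=0.0000, hold=0.5987 ⇒ V=0.5987 continue  boundary S*=73.7704
step 2: (k=2,j=0): S=80.3044, K−S=14.8356, hold=14.5685 ⇒ V=14.8356 exercise | (k=2,j=1): S=95.1600, K−S=0.0000, hold=5.7778 ⇒ V=5.7778 continue | (k=2,j=2): S=112.7637, K−S=0.0000, hold=1.6388 ⇒ V=1.6388 continue  boundary S*=80.3044
step 1: (k=1,j=0): S=87.4172, K−S=7.7228, hold=9.6988 ⇒ V=9.6988 continue | (k=1,j=1): S=103.5886, K−S=0.0000, hold=3.4431 ⇒ V=3.4431 continue  boundary S*=-
step 0: (k=0,j=0): S=95.1600, K−S=0.0000, hold=6.1579 ⇒ V=6.1579 continue  boundary S*=-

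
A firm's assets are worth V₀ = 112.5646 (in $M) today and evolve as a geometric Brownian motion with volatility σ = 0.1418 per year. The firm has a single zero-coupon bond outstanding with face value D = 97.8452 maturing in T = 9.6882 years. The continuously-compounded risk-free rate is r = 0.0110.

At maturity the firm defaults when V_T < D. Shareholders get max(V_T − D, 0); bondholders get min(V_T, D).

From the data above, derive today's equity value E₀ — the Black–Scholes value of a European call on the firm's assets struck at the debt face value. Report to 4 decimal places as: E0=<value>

Work the structural quantities from V₀ = 112.5646 against face 97.8452:
d₁ = [ln(V₀/D) + (r + σ²/2)T] / (σ√T)
   = [ln(112.5646/97.8452) + (0.0110 + 0.5·0.1418²)·9.6882] / (0.1418·√9.6882)
   = [0.140141 + 0.203972] / 0.441365 = 0.779655
d₂ = d₁ − σ√T = 0.779655 − 0.441365 = 0.338290
N(d₁) = 0.782203,  N(d₂) = 0.632428,  e^(−rT) = 0.898912
E₀ = V₀·N(d₁) − D·e^(−rT)·N(d₂)
   = 112.5646·0.782203 − 97.8452·0.898912·0.632428 = 32.423684

E0=32.4237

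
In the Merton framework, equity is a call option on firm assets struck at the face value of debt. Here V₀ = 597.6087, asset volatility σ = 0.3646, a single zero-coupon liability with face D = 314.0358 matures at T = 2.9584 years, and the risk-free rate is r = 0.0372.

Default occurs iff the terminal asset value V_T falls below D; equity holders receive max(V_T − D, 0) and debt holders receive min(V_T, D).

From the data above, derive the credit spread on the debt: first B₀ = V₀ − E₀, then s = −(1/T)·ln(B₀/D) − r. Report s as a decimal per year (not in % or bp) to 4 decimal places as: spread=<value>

Apply the equity-as-call identities (strike 314.0358, horizon 2.9584 years):
d₁ = [ln(V₀/D) + (r + σ²/2)T] / (σ√T)
   = [ln(597.6087/314.0358) + (0.0372 + 0.5·0.3646²)·2.9584] / (0.3646·√2.9584)
   = [0.643429 + 0.306687] / 0.627112 = 1.515067
d₂ = d₁ − σ√T = 1.515067 − 0.627112 = 0.887955
N(d₁) = 0.935122,  N(d₂) = 0.812717,  e^(−rT) = 0.895787
E₀ = V₀·N(d₁) − D·e^(−rT)·N(d₂)
   = 597.6087·0.935122 − 314.0358·0.895787·0.812717 = 330.212274
B₀ = V₀ − E₀ = 597.6087 − 330.212274 = 267.396426
spread = −(1/T)·ln(B₀/D) − r = −(1/2.9584)·ln(267.396426/314.0358) − 0.0372 = 0.01714515

spread=0.0171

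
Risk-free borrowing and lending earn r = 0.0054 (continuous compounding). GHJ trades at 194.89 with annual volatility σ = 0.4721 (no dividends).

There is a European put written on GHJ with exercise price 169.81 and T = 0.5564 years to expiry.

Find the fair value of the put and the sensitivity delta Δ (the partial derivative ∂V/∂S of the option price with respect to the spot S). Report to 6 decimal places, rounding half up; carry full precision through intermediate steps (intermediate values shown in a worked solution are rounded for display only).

price = 14.637584
Δ = -0.282378

σ√T = 0.4721·√0.5564 = 0.352150
d₁ = (ln(S/K) + (r+σ²/2)T) / (σ√T) = (ln(194.89/169.81) + (0.0054+0.4721²/2)·0.5564) / 0.352150 = (0.137755 + 0.065009) / 0.352150 = 0.575790
d₂ = d₁ − σ√T = 0.575790 − 0.352150 = 0.223640
e^{−rT} = 0.997000
N(−d₁) = 0.282378,  N(−d₂) = 0.411519
Put price V = K·e^{−rT}·N(−d₂) − S·N(−d₁) = 69.670328 − 55.032744 = 14.637584
Δ = −N(−d₁) = -0.282378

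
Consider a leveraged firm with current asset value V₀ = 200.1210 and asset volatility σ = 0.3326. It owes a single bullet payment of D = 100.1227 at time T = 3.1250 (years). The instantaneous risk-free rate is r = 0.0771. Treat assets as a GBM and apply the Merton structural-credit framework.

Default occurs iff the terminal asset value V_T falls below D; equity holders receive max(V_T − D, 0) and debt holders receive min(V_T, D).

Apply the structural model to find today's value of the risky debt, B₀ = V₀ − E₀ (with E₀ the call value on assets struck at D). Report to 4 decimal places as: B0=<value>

B0=76.9753

Work the structural quantities from V₀ = 200.1210 against face 100.1227:
d₁ = [ln(V₀/D) + (r + σ²/2)T] / (σ√T)
   = [ln(200.1210/100.1227) + (0.0771 + 0.5·0.3326²)·3.1250] / (0.3326·√3.1250)
   = [0.692526 + 0.413786] / 0.587959 = 1.881612
d₂ = d₁ − σ√T = 1.881612 − 0.587959 = 1.293653
N(d₁) = 0.970056,  N(d₂) = 0.902107,  e^(−rT) = 0.785891
E₀ = V₀·N(d₁) − D·e^(−rT)·N(d₂)
   = 200.1210·0.970056 − 100.1227·0.785891·0.902107 = 123.145739
B₀ = V₀ − E₀ = 200.1210 − 123.145739 = 76.975261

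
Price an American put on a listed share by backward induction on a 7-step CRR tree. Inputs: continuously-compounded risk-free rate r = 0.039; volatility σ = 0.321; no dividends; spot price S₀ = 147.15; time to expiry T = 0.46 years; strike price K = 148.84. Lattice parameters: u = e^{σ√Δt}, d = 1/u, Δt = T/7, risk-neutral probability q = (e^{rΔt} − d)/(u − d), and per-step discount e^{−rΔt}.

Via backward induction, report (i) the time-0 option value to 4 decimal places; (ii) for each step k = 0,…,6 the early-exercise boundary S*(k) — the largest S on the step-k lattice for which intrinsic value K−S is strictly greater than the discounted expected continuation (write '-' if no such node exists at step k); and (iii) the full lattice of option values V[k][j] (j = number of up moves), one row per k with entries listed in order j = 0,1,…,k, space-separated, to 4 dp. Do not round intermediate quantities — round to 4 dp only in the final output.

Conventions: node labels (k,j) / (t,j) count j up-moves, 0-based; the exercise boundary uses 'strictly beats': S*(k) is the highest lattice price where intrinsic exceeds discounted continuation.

price = 12.9117
boundary = - - - 114.9606 105.8795 114.9606 124.8205
tree:
12.9117
18.4553 7.3233
25.4998 11.3647 3.2386
33.8794 17.0835 5.5896 0.8570
42.9605 24.6732 9.4295 1.7014 0.0000
51.3242 33.8794 15.4095 3.3778 0.0000 0.0000
59.0273 42.9605 24.0195 6.7061 0.0000 0.0000 0.0000
66.1219 51.3242 33.8794 13.3138 0.0000 0.0000 0.0000 0.0000

params: Δt=0.06571 u=1.08577 d=0.92101 q=0.49501 e^(-rΔt)=0.99744
t_7 payoffs: 66.1219 51.3242 33.8794 13.3138 0.0000 0.0000 0.0000 0.0000
t_6: node(6,0) S=89.8127 payoff=59.0273 vs cont=58.6463 → 59.0273 [stop]  node(6,1) S=105.8795 payoff=42.9605 vs cont=42.5795 → 42.9605 [stop]  node(6,2) S=124.8205 payoff=24.0195 vs cont=23.6385 → 24.0195 [stop]  node(6,3) S=147.1500 payoff=1.6900 vs cont=6.7061 → 6.7061 [wait]  node(6,4) S=173.4740 payoff=0.0000 vs cont=0.0000 → 0.0000 [wait]  node(6,5) S=204.5072 payoff=0.0000 vs cont=0.0000 → 0.0000 [wait]  node(6,6) S=241.0920 payoff=0.0000 vs cont=0.0000 → 0.0000 [wait]  ⇒ S*(6)=124.8205
t_5: node(5,0) S=97.5158 payoff=51.3242 vs cont=50.9433 → 51.3242 [stop]  node(5,1) S=114.9606 payoff=33.8794 vs cont=33.4984 → 33.8794 [stop]  node(5,2) S=135.5262 payoff=13.3138 vs cont=15.4095 → 15.4095 [wait]  node(5,3) S=159.7708 payoff=0.0000 vs cont=3.3778 → 3.3778 [wait]  node(5,4) S=188.3526 payoff=0.0000 vs cont=0.0000 → 0.0000 [wait]  node(5,5) S=222.0474 payoff=0.0000 vs cont=0.0000 → 0.0000 [wait]  ⇒ S*(5)=114.9606
t_4: node(4,0) S=105.8795 payoff=42.9605 vs cont=42.5795 → 42.9605 [stop]  node(4,1) S=124.8205 payoff=24.0195 vs cont=24.6732 → 24.6732 [wait]  node(4,2) S=147.1500 payoff=1.6900 vs cont=9.4295 → 9.4295 [wait]  node(4,3) S=173.4740 payoff=0.0000 vs cont=1.7014 → 1.7014 [wait]  node(4,4) S=204.5072 payoff=0.0000 vs cont=0.0000 → 0.0000 [wait]  ⇒ S*(4)=105.8795
t_3: node(3,0) S=114.9606 payoff=33.8794 vs cont=33.8212 → 33.8794 [stop]  node(3,1) S=135.5262 payoff=13.3138 vs cont=17.0835 → 17.0835 [wait]  node(3,2) S=159.7708 payoff=0.0000 vs cont=5.5896 → 5.5896 [wait]  node(3,3) S=188.3526 payoff=0.0000 vs cont=0.8570 → 0.8570 [wait]  ⇒ S*(3)=114.9606
t_2: node(2,0) S=124.8205 payoff=24.0195 vs cont=25.4998 → 25.4998 [wait]  node(2,1) S=147.1500 payoff=1.6900 vs cont=11.3647 → 11.3647 [wait]  node(2,2) S=173.4740 payoff=0.0000 vs cont=3.2386 → 3.2386 [wait]  ⇒ S*(2)=-
t_1: node(1,0) S=135.5262 payoff=13.3138 vs cont=18.4553 → 18.4553 [wait]  node(1,1) S=159.7708 payoff=0.0000 vs cont=7.3233 → 7.3233 [wait]  ⇒ S*(1)=-
t_0: node(0,0) S=147.1500 payoff=1.6900 vs cont=12.9117 → 12.9117 [wait]  ⇒ S*(0)=-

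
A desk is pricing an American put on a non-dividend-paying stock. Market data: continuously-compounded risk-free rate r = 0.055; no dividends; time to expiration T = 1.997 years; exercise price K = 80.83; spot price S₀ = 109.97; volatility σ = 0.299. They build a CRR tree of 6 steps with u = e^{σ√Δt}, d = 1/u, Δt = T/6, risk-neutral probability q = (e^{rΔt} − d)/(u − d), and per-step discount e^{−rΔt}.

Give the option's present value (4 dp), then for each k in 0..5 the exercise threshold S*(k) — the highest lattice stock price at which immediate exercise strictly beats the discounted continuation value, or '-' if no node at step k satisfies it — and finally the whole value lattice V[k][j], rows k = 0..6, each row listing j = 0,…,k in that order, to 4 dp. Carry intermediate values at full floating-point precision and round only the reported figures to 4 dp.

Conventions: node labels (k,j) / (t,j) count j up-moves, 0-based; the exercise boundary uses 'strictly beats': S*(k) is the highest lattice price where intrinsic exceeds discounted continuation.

params: Δt=0.33283 u=1.18827 d=0.84156 q=0.51027 e^(-rΔt)=0.98186
t_6 payoffs: 41.7653 25.6713 2.9467 0.0000 0.0000 0.0000 0.0000
t_5: node(5,0) S=46.4194 payoff=34.4106 vs cont=32.9444 → 34.4106 [stop]  node(5,1) S=65.5434 payoff=15.2866 vs cont=13.8204 → 15.2866 [stop]  node(5,2) S=92.5463 payoff=0.0000 vs cont=1.4169 → 1.4169 [wait]  node(5,3) S=130.6740 payoff=0.0000 vs cont=0.0000 → 0.0000 [wait]  node(5,4) S=184.5097 payoff=0.0000 vs cont=0.0000 → 0.0000 [wait]  node(5,5) S=260.5250 payoff=0.0000 vs cont=0.0000 → 0.0000 [wait]  ⇒ S*(5)=65.5434
t_4: node(4,0) S=55.1587 payoff=25.6713 vs cont=24.2051 → 25.6713 [stop]  node(4,1) S=77.8833 payoff=2.9467 vs cont=8.0604 → 8.0604 [wait]  node(4,2) S=109.9700 payoff=0.0000 vs cont=0.6813 → 0.6813 [wait]  node(4,3) S=155.2760 payoff=0.0000 vs cont=0.0000 → 0.0000 [wait]  node(4,4) S=219.2473 payoff=0.0000 vs cont=0.0000 → 0.0000 [wait]  ⇒ S*(4)=55.1587
t_3: node(3,0) S=65.5434 payoff=15.2866 vs cont=16.3824 → 16.3824 [wait]  node(3,1) S=92.5463 payoff=0.0000 vs cont=4.2172 → 4.2172 [wait]  node(3,2) S=130.6740 payoff=0.0000 vs cont=0.3276 → 0.3276 [wait]  node(3,3) S=184.5097 payoff=0.0000 vs cont=0.0000 → 0.0000 [wait]  ⇒ S*(3)=-
t_2: node(2,0) S=77.8833 payoff=2.9467 vs cont=9.9903 → 9.9903 [wait]  node(2,1) S=109.9700 payoff=0.0000 vs cont=2.1920 → 2.1920 [wait]  node(2,2) S=155.2760 payoff=0.0000 vs cont=0.1575 → 0.1575 [wait]  ⇒ S*(2)=-
t_1: node(1,0) S=92.5463 payoff=0.0000 vs cont=5.9021 → 5.9021 [wait]  node(1,1) S=130.6740 payoff=0.0000 vs cont=1.1329 → 1.1329 [wait]  ⇒ S*(1)=-
t_0: node(0,0) S=109.9700 payoff=0.0000 vs cont=3.4056 → 3.4056 [wait]  ⇒ S*(0)=-

price = 3.4056
boundary = - - - - 55.1587 65.5434
tree:
3.4056
5.9021 1.1329
9.9903 2.1920 0.1575
16.3824 4.2172 0.3276 0.0000
25.6713 8.0604 0.6813 0.0000 0.0000
34.4106 15.2866 1.4169 0.0000 0.0000 0.0000
41.7653 25.6713 2.9467 0.0000 0.0000 0.0000 0.0000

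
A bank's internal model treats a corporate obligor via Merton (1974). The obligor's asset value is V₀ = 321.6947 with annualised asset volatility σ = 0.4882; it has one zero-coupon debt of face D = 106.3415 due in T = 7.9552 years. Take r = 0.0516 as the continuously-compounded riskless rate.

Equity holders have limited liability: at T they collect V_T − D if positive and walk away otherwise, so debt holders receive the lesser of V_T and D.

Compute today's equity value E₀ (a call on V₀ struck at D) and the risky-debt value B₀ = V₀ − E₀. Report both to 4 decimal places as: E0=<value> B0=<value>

Equity is a call on the firm's assets struck at D = 106.3415:
d₁ = [ln(V₀/D) + (r + σ²/2)T] / (σ√T)
   = [ln(321.6947/106.3415) + (0.0516 + 0.5·0.4882²)·7.9552] / (0.4882·√7.9552)
   = [1.106947 + 1.358506] / 1.376966 = 1.790497
d₂ = d₁ − σ√T = 1.790497 − 1.376966 = 0.413530
N(d₁) = 0.963313,  N(d₂) = 0.660391,  e^(−rT) = 0.663326
E₀ = V₀·N(d₁) − D·e^(−rT)·N(d₂)
   = 321.6947·0.963313 − 106.3415·0.663326·0.660391 = 263.309281
B₀ = V₀ − E₀ = 321.6947 − 263.309281 = 58.385419

E0=263.3093 B0=58.3854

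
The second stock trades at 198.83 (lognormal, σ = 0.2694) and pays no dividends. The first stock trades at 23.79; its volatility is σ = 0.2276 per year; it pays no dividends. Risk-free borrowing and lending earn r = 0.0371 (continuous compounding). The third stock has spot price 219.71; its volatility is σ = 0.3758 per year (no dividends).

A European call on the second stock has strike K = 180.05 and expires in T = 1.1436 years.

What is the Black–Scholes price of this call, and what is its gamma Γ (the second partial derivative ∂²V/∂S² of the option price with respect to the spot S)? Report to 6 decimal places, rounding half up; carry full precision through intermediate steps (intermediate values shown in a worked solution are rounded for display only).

σ√T = 0.2694·√1.1436 = 0.288094
d₁ = (ln(S/K) + (r+σ²/2)T) / (σ√T) = (ln(198.83/180.05) + (0.0371+0.2694²/2)·1.1436) / 0.288094 = (0.099216 + 0.083927) / 0.288094 = 0.635703
d₂ = d₁ − σ√T = 0.635703 − 0.288094 = 0.347608
e^{−rT} = 0.958460
N(d₁) = 0.737515,  N(d₂) = 0.635933
Call price V = S·N(d₁) − K·e^{−rT}·N(d₂) = 146.640085 − 109.743379 = 36.896706
φ(d₁) = (1/√(2π))·e^{−d₁²/2} = 0.325954
Γ = φ(d₁) / (S·σ·√T) = 0.005690

price = 36.896706
Γ = 0.005690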